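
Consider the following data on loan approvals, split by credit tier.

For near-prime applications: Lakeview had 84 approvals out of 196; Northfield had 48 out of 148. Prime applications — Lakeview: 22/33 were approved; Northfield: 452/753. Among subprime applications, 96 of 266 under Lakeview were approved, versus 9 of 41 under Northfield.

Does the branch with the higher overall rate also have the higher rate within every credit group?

Near-prime: Lakeview 84/196 = 42.9%, Northfield 48/148 = 32.4% → Lakeview
Prime: Lakeview 22/33 = 66.7%, Northfield 452/753 = 60.0% → Lakeview
Subprime: Lakeview 96/266 = 36.1%, Northfield 9/41 = 22.0% → Lakeview
Overall: Lakeview 202/495 = 40.8%, Northfield 509/942 = 54.0% → Northfield
Lakeview wins each credit group but Northfield wins overall — the comparison reverses. Lakeview's applications skew toward subprime, which has a lower base rate.

No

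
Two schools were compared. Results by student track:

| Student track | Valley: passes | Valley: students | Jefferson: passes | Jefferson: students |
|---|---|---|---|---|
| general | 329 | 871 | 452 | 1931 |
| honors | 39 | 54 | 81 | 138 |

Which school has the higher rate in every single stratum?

Valley

General: Valley 329/871 = 37.8%, Jefferson 452/1931 = 23.4% → Valley
Honors: Valley 39/54 = 72.2%, Jefferson 81/138 = 58.7% → Valley
Valley has the higher rate in both groups.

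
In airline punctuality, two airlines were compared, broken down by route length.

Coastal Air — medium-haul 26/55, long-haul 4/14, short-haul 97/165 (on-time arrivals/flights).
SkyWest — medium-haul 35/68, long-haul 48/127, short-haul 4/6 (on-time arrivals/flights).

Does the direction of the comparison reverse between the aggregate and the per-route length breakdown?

Yes

Medium-haul: Coastal Air 26/55 = 47.3%, SkyWest 35/68 = 51.5% → SkyWest
Long-haul: Coastal Air 4/14 = 28.6%, SkyWest 48/127 = 37.8% → SkyWest
Short-haul: Coastal Air 97/165 = 58.8%, SkyWest 4/6 = 66.7% → SkyWest
Overall: Coastal Air 127/234 = 54.3%, SkyWest 87/201 = 43.3% → Coastal Air
SkyWest wins each route group but Coastal Air wins overall — the comparison reverses. SkyWest's flights skew toward long-haul, which has a lower base rate.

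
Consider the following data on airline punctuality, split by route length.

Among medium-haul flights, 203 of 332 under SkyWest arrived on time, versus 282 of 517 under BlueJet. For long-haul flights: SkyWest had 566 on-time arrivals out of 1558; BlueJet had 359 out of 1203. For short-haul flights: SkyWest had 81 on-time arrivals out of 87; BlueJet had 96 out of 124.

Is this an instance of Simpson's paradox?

No

Medium-haul: SkyWest 203/332 = 61.1%, BlueJet 282/517 = 54.5% → SkyWest
Long-haul: SkyWest 566/1558 = 36.3%, BlueJet 359/1203 = 29.8% → SkyWest
Short-haul: SkyWest 81/87 = 93.1%, BlueJet 96/124 = 77.4% → SkyWest
Overall: SkyWest 850/1977 = 43.0%, BlueJet 737/1844 = 40.0% → SkyWest
SkyWest wins overall and in every route group — no reversal.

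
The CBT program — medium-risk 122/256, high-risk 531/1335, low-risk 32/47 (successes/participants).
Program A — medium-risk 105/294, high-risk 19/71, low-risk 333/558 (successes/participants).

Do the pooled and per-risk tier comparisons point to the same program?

No

Medium-risk: the CBT program 122/256 = 47.7%, Program A 105/294 = 35.7% → the CBT program
High-risk: the CBT program 531/1335 = 39.8%, Program A 19/71 = 26.8% → the CBT program
Low-risk: the CBT program 32/47 = 68.1%, Program A 333/558 = 59.7% → the CBT program
Overall: the CBT program 685/1638 = 41.8%, Program A 457/923 = 49.5% → Program A
The CBT program wins each risk group but Program A wins overall — the comparison reverses. The CBT program's participants skew toward high-risk, which has a lower base rate.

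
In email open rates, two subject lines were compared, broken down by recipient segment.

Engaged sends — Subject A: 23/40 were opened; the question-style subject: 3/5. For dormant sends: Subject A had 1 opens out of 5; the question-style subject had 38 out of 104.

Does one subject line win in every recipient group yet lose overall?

Yes

Engaged: Subject A 23/40 = 57.5%, the question-style subject 3/5 = 60.0% → the question-style subject
Dormant: Subject A 1/5 = 20.0%, the question-style subject 38/104 = 36.5% → the question-style subject
Overall: Subject A 24/45 = 53.3%, the question-style subject 41/109 = 37.6% → Subject A
The question-style subject wins each recipient group but Subject A wins overall — the comparison reverses. The question-style subject's sends skew toward dormant, which has a lower base rate.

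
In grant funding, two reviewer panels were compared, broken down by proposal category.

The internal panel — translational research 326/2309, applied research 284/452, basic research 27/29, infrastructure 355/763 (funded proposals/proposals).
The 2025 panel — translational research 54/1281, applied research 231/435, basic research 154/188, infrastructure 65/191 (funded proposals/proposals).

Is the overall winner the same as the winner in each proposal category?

Yes

Translational research: the internal panel 326/2309 = 14.1%, the 2025 panel 54/1281 = 4.2% → the internal panel
Applied research: the internal panel 284/452 = 62.8%, the 2025 panel 231/435 = 53.1% → the internal panel
Basic research: the internal panel 27/29 = 93.1%, the 2025 panel 154/188 = 81.9% → the internal panel
Infrastructure: the internal panel 355/763 = 46.5%, the 2025 panel 65/191 = 34.0% → the internal panel
Overall: the internal panel 992/3553 = 27.9%, the 2025 panel 504/2095 = 24.1% → the internal panel
The internal panel wins overall and in every proposal group — no reversal.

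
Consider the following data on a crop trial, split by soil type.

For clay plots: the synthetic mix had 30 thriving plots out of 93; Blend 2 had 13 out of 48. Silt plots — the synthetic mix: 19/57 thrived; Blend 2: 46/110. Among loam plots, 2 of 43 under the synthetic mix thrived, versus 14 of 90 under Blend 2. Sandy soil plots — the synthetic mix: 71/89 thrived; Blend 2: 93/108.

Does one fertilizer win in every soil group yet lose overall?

Clay: the synthetic mix 30/93 = 32.3%, Blend 2 13/48 = 27.1% → the synthetic mix
Silt: the synthetic mix 19/57 = 33.3%, Blend 2 46/110 = 41.8% → Blend 2
Loam: the synthetic mix 2/43 = 4.7%, Blend 2 14/90 = 15.6% → Blend 2
Sandy soil: the synthetic mix 71/89 = 79.8%, Blend 2 93/108 = 86.1% → Blend 2
Overall: the synthetic mix 122/282 = 43.3%, Blend 2 166/356 = 46.6% → Blend 2
Neither sweeps: the synthetic mix wins 1 of 4 groups, Blend 2 wins 3. Blend 2 wins overall but not every group — no Simpson reversal.

No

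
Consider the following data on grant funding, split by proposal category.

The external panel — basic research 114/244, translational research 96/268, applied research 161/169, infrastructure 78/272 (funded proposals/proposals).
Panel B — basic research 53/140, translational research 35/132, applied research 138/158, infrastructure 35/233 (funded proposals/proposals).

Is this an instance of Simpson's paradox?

No

Basic research: the external panel 114/244 = 46.7%, Panel B 53/140 = 37.9% → the external panel
Translational research: the external panel 96/268 = 35.8%, Panel B 35/132 = 26.5% → the external panel
Applied research: the external panel 161/169 = 95.3%, Panel B 138/158 = 87.3% → the external panel
Infrastructure: the external panel 78/272 = 28.7%, Panel B 35/233 = 15.0% → the external panel
Overall: the external panel 449/953 = 47.1%, Panel B 261/663 = 39.4% → the external panel
The external panel wins overall and in every proposal group — no reversal.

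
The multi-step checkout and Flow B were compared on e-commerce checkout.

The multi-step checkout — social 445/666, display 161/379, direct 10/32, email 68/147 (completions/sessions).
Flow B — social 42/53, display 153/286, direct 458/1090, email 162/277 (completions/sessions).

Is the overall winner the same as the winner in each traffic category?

Social: the multi-step checkout 445/666 = 66.8%, Flow B 42/53 = 79.2% → Flow B
Display: the multi-step checkout 161/379 = 42.5%, Flow B 153/286 = 53.5% → Flow B
Direct: the multi-step checkout 10/32 = 31.2%, Flow B 458/1090 = 42.0% → Flow B
Email: the multi-step checkout 68/147 = 46.3%, Flow B 162/277 = 58.5% → Flow B
Overall: the multi-step checkout 684/1224 = 55.9%, Flow B 815/1706 = 47.8% → the multi-step checkout
Flow B wins each traffic group but the multi-step checkout wins overall — the comparison reverses. Flow B's sessions skew toward direct, which has a lower base rate.

No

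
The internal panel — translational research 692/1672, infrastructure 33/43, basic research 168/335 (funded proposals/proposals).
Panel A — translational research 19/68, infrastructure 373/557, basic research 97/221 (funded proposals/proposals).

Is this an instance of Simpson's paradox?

Yes

Translational research: the internal panel 692/1672 = 41.4%, Panel A 19/68 = 27.9% → the internal panel
Infrastructure: the internal panel 33/43 = 76.7%, Panel A 373/557 = 67.0% → the internal panel
Basic research: the internal panel 168/335 = 50.1%, Panel A 97/221 = 43.9% → the internal panel
Overall: the internal panel 893/2050 = 43.6%, Panel A 489/846 = 57.8% → Panel A
The internal panel wins each proposal group but Panel A wins overall — the comparison reverses. The internal panel's proposals skew toward translational research, which has a lower base rate.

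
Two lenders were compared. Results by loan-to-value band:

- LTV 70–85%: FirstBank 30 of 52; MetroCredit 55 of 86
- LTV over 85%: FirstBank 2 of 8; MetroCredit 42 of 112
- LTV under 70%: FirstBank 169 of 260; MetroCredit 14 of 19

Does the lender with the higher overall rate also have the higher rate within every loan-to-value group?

No

LTV 70–85%: FirstBank 30/52 = 57.7%, MetroCredit 55/86 = 64.0% → MetroCredit
LTV over 85%: FirstBank 2/8 = 25.0%, MetroCredit 42/112 = 37.5% → MetroCredit
LTV under 70%: FirstBank 169/260 = 65.0%, MetroCredit 14/19 = 73.7% → MetroCredit
Overall: FirstBank 201/320 = 62.8%, MetroCredit 111/217 = 51.2% → FirstBank
MetroCredit wins each loan-to-value group but FirstBank wins overall — the comparison reverses. MetroCredit's loans skew toward LTV over 85%, which has a lower base rate.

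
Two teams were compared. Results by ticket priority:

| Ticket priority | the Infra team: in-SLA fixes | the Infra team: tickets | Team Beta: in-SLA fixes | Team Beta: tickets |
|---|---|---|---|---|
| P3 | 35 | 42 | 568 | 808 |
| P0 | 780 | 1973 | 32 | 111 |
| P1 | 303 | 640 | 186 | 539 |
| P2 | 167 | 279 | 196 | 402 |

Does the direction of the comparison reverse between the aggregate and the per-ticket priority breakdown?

Yes

P3: the Infra team 35/42 = 83.3%, Team Beta 568/808 = 70.3% → the Infra team
P0: the Infra team 780/1973 = 39.5%, Team Beta 32/111 = 28.8% → the Infra team
P1: the Infra team 303/640 = 47.3%, Team Beta 186/539 = 34.5% → the Infra team
P2: the Infra team 167/279 = 59.9%, Team Beta 196/402 = 48.8% → the Infra team
Overall: the Infra team 1285/2934 = 43.8%, Team Beta 982/1860 = 52.8% → Team Beta
The Infra team wins each ticket group but Team Beta wins overall — the comparison reverses. The Infra team's tickets skew toward P0, which has a lower base rate.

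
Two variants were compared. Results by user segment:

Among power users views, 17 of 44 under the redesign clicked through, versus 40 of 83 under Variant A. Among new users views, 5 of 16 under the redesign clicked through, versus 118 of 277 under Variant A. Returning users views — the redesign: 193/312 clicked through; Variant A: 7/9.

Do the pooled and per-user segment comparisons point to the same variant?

No

Power users: the redesign 17/44 = 38.6%, Variant A 40/83 = 48.2% → Variant A
New users: the redesign 5/16 = 31.2%, Variant A 118/277 = 42.6% → Variant A
Returning users: the redesign 193/312 = 61.9%, Variant A 7/9 = 77.8% → Variant A
Overall: the redesign 215/372 = 57.8%, Variant A 165/369 = 44.7% → the redesign
Variant A wins each user group but the redesign wins overall — the comparison reverses. Variant A's views skew toward new users, which has a lower base rate.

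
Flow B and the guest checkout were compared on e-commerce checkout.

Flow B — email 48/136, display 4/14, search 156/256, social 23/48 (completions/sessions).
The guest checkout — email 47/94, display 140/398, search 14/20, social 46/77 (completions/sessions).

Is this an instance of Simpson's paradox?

Email: Flow B 48/136 = 35.3%, the guest checkout 47/94 = 50.0% → the guest checkout
Display: Flow B 4/14 = 28.6%, the guest checkout 140/398 = 35.2% → the guest checkout
Search: Flow B 156/256 = 60.9%, the guest checkout 14/20 = 70.0% → the guest checkout
Social: Flow B 23/48 = 47.9%, the guest checkout 46/77 = 59.7% → the guest checkout
Overall: Flow B 231/454 = 50.9%, the guest checkout 247/589 = 41.9% → Flow B
The guest checkout wins each traffic group but Flow B wins overall — the comparison reverses. The guest checkout's sessions skew toward display, which has a lower base rate.

Yes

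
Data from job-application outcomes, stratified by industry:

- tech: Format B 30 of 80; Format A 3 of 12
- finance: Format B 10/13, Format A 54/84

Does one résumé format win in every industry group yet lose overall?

Tech: Format B 30/80 = 37.5%, Format A 3/12 = 25.0% → Format B
Finance: Format B 10/13 = 76.9%, Format A 54/84 = 64.3% → Format B
Overall: Format B 40/93 = 43.0%, Format A 57/96 = 59.4% → Format A
Format B wins each industry group but Format A wins overall — the comparison reverses. Format B's applications skew toward tech, which has a lower base rate.

Yes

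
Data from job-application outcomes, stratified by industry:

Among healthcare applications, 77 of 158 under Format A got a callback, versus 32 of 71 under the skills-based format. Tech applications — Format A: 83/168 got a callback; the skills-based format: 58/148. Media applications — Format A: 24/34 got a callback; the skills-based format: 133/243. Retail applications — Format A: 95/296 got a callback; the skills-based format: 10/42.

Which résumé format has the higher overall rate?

the skills-based format

Healthcare: Format A 77/158 = 48.7%, the skills-based format 32/71 = 45.1% → Format A
Tech: Format A 83/168 = 49.4%, the skills-based format 58/148 = 39.2% → Format A
Media: Format A 24/34 = 70.6%, the skills-based format 133/243 = 54.7% → Format A
Retail: Format A 95/296 = 32.1%, the skills-based format 10/42 = 23.8% → Format A
Overall: Format A 279/656 = 42.5%, the skills-based format 233/504 = 46.2% → the skills-based format
(Format A wins every industry group but the skills-based format wins overall — Format A's applications skew toward the low-rate retail group.)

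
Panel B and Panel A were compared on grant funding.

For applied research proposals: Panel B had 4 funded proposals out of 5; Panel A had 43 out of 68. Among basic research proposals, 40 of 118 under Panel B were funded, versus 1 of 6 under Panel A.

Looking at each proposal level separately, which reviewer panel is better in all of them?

Panel B

Applied research: Panel B 4/5 = 80.0%, Panel A 43/68 = 63.2% → Panel B
Basic research: Panel B 40/118 = 33.9%, Panel A 1/6 = 16.7% → Panel B
Panel B has the higher rate in both groups.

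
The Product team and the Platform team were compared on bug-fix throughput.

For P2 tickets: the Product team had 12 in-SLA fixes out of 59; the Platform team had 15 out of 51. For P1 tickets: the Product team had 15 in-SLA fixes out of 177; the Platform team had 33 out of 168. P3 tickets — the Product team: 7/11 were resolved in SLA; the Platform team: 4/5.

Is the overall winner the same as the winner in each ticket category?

Yes

P2: the Product team 12/59 = 20.3%, the Platform team 15/51 = 29.4% → the Platform team
P1: the Product team 15/177 = 8.5%, the Platform team 33/168 = 19.6% → the Platform team
P3: the Product team 7/11 = 63.6%, the Platform team 4/5 = 80.0% → the Platform team
Overall: the Product team 34/247 = 13.8%, the Platform team 52/224 = 23.2% → the Platform team
The Platform team wins overall and in every ticket group — no reversal.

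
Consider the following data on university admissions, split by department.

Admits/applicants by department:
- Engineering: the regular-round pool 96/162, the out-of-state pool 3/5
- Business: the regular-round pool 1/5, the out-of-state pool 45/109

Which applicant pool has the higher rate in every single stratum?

Engineering: the regular-round pool 96/162 = 59.3%, the out-of-state pool 3/5 = 60.0% → the out-of-state pool
Business: the regular-round pool 1/5 = 20.0%, the out-of-state pool 45/109 = 41.3% → the out-of-state pool
The out-of-state pool has the higher rate in both groups.

the out-of-state pool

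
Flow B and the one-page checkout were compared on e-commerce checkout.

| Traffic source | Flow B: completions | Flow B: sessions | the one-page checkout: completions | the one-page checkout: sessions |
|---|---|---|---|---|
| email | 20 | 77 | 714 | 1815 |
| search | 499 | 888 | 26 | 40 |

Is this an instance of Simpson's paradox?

Yes

Email: Flow B 20/77 = 26.0%, the one-page checkout 714/1815 = 39.3% → the one-page checkout
Search: Flow B 499/888 = 56.2%, the one-page checkout 26/40 = 65.0% → the one-page checkout
Overall: Flow B 519/965 = 53.8%, the one-page checkout 740/1855 = 39.9% → Flow B
The one-page checkout wins each traffic group but Flow B wins overall — the comparison reverses. The one-page checkout's sessions skew toward email, which has a lower base rate.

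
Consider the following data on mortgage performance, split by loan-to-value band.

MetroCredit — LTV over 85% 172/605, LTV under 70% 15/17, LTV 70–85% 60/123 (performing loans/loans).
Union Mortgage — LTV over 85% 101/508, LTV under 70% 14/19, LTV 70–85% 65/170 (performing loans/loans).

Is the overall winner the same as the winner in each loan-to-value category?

Yes

LTV over 85%: MetroCredit 172/605 = 28.4%, Union Mortgage 101/508 = 19.9% → MetroCredit
LTV under 70%: MetroCredit 15/17 = 88.2%, Union Mortgage 14/19 = 73.7% → MetroCredit
LTV 70–85%: MetroCredit 60/123 = 48.8%, Union Mortgage 65/170 = 38.2% → MetroCredit
Overall: MetroCredit 247/745 = 33.2%, Union Mortgage 180/697 = 25.8% → MetroCredit
MetroCredit wins overall and in every loan-to-value group — no reversal.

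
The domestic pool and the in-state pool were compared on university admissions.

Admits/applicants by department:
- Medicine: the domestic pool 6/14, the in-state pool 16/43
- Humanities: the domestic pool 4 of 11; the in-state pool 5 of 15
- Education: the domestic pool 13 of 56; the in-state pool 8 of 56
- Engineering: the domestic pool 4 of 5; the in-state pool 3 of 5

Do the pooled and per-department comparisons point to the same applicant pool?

Medicine: the domestic pool 6/14 = 42.9%, the in-state pool 16/43 = 37.2% → the domestic pool
Humanities: the domestic pool 4/11 = 36.4%, the in-state pool 5/15 = 33.3% → the domestic pool
Education: the domestic pool 13/56 = 23.2%, the in-state pool 8/56 = 14.3% → the domestic pool
Engineering: the domestic pool 4/5 = 80.0%, the in-state pool 3/5 = 60.0% → the domestic pool
Overall: the domestic pool 27/86 = 31.4%, the in-state pool 32/119 = 26.9% → the domestic pool
The domestic pool wins overall and in every department group — no reversal.

Yes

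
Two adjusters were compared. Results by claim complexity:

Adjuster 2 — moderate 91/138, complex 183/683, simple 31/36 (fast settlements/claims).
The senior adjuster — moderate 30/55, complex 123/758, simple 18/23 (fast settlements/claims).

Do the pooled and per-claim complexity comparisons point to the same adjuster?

Moderate: Adjuster 2 91/138 = 65.9%, the senior adjuster 30/55 = 54.5% → Adjuster 2
Complex: Adjuster 2 183/683 = 26.8%, the senior adjuster 123/758 = 16.2% → Adjuster 2
Simple: Adjuster 2 31/36 = 86.1%, the senior adjuster 18/23 = 78.3% → Adjuster 2
Overall: Adjuster 2 305/857 = 35.6%, the senior adjuster 171/836 = 20.5% → Adjuster 2
Adjuster 2 wins overall and in every claim group — no reversal.

Yes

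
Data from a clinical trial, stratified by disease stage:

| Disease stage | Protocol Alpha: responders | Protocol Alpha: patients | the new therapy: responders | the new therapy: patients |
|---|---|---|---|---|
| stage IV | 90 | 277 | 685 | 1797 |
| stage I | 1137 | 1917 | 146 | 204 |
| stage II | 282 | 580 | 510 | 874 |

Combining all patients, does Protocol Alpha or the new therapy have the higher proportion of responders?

Protocol Alpha

Stage IV: Protocol Alpha 90/277 = 32.5%, the new therapy 685/1797 = 38.1% → the new therapy
Stage I: Protocol Alpha 1137/1917 = 59.3%, the new therapy 146/204 = 71.6% → the new therapy
Stage II: Protocol Alpha 282/580 = 48.6%, the new therapy 510/874 = 58.4% → the new therapy
Overall: Protocol Alpha 1509/2774 = 54.4%, the new therapy 1341/2875 = 46.6% → Protocol Alpha
(The new therapy wins every disease group but Protocol Alpha wins overall — the new therapy's patients skew toward the low-rate stage IV group.)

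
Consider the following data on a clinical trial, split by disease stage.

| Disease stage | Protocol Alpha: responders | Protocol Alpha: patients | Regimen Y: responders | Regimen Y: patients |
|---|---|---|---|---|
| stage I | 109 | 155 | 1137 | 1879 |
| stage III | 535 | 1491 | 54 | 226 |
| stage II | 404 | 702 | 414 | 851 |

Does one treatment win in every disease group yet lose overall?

Yes

Stage I: Protocol Alpha 109/155 = 70.3%, Regimen Y 1137/1879 = 60.5% → Protocol Alpha
Stage III: Protocol Alpha 535/1491 = 35.9%, Regimen Y 54/226 = 23.9% → Protocol Alpha
Stage II: Protocol Alpha 404/702 = 57.5%, Regimen Y 414/851 = 48.6% → Protocol Alpha
Overall: Protocol Alpha 1048/2348 = 44.6%, Regimen Y 1605/2956 = 54.3% → Regimen Y
Protocol Alpha wins each disease group but Regimen Y wins overall — the comparison reverses. Protocol Alpha's patients skew toward stage III, which has a lower base rate.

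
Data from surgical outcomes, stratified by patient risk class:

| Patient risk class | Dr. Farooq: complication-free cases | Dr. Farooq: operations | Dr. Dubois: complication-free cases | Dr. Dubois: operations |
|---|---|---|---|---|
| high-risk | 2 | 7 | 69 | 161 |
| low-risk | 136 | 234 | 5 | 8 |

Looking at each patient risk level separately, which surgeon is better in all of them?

Dr. Dubois

High-risk: Dr. Farooq 2/7 = 28.6%, Dr. Dubois 69/161 = 42.9% → Dr. Dubois
Low-risk: Dr. Farooq 136/234 = 58.1%, Dr. Dubois 5/8 = 62.5% → Dr. Dubois
Dr. Dubois has the higher rate in both groups.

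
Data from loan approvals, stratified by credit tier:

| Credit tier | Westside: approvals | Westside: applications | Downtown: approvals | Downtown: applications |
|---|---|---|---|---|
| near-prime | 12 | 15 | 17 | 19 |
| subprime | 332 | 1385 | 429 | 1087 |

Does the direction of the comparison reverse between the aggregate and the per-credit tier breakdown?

Near-prime: Westside 12/15 = 80.0%, Downtown 17/19 = 89.5% → Downtown
Subprime: Westside 332/1385 = 24.0%, Downtown 429/1087 = 39.5% → Downtown
Overall: Westside 344/1400 = 24.6%, Downtown 446/1106 = 40.3% → Downtown
Downtown wins overall and in every credit group — no reversal.

No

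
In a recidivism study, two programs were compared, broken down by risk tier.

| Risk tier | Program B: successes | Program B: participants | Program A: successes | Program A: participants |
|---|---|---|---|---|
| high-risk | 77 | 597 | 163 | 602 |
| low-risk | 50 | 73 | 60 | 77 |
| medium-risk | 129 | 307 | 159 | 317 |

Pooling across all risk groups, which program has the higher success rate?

High-risk: Program B 77/597 = 12.9%, Program A 163/602 = 27.1% → Program A
Low-risk: Program B 50/73 = 68.5%, Program A 60/77 = 77.9% → Program A
Medium-risk: Program B 129/307 = 42.0%, Program A 159/317 = 50.2% → Program A
Overall: Program B 256/977 = 26.2%, Program A 382/996 = 38.4% → Program A

Program A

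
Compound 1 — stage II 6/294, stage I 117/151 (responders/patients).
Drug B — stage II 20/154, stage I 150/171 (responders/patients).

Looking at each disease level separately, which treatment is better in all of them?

Stage II: Compound 1 6/294 = 2.0%, Drug B 20/154 = 13.0% → Drug B
Stage I: Compound 1 117/151 = 77.5%, Drug B 150/171 = 87.7% → Drug B
Drug B has the higher rate in both groups.

Drug B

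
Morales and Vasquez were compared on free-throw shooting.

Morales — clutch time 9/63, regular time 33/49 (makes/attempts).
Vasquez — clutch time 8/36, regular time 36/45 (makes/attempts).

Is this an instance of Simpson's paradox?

No

Clutch time: Morales 9/63 = 14.3%, Vasquez 8/36 = 22.2% → Vasquez
Regular time: Morales 33/49 = 67.3%, Vasquez 36/45 = 80.0% → Vasquez
Overall: Morales 42/112 = 37.5%, Vasquez 44/81 = 54.3% → Vasquez
Vasquez wins overall and in every game group — no reversal.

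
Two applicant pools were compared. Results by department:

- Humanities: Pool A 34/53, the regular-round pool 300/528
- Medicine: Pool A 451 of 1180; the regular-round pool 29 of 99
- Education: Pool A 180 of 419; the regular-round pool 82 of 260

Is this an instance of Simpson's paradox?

Humanities: Pool A 34/53 = 64.2%, the regular-round pool 300/528 = 56.8% → Pool A
Medicine: Pool A 451/1180 = 38.2%, the regular-round pool 29/99 = 29.3% → Pool A
Education: Pool A 180/419 = 43.0%, the regular-round pool 82/260 = 31.5% → Pool A
Overall: Pool A 665/1652 = 40.3%, the regular-round pool 411/887 = 46.3% → the regular-round pool
Pool A wins each department group but the regular-round pool wins overall — the comparison reverses. Pool A's applicants skew toward Medicine, which has a lower base rate.

Yes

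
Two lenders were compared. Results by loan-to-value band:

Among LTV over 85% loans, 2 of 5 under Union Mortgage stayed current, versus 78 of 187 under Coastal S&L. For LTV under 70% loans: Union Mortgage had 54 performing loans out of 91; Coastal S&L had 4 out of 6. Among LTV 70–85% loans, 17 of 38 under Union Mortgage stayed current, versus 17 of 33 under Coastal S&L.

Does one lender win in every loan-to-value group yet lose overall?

Yes

LTV over 85%: Union Mortgage 2/5 = 40.0%, Coastal S&L 78/187 = 41.7% → Coastal S&L
LTV under 70%: Union Mortgage 54/91 = 59.3%, Coastal S&L 4/6 = 66.7% → Coastal S&L
LTV 70–85%: Union Mortgage 17/38 = 44.7%, Coastal S&L 17/33 = 51.5% → Coastal S&L
Overall: Union Mortgage 73/134 = 54.5%, Coastal S&L 99/226 = 43.8% → Union Mortgage
Coastal S&L wins each loan-to-value group but Union Mortgage wins overall — the comparison reverses. Coastal S&L's loans skew toward LTV over 85%, which has a lower base rate.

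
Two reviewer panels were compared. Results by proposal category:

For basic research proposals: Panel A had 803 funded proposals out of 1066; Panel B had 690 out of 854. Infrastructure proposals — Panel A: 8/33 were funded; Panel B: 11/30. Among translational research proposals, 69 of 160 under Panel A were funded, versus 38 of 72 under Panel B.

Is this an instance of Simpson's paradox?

No

Basic research: Panel A 803/1066 = 75.3%, Panel B 690/854 = 80.8% → Panel B
Infrastructure: Panel A 8/33 = 24.2%, Panel B 11/30 = 36.7% → Panel B
Translational research: Panel A 69/160 = 43.1%, Panel B 38/72 = 52.8% → Panel B
Overall: Panel A 880/1259 = 69.9%, Panel B 739/956 = 77.3% → Panel B
Panel B wins overall and in every proposal group — no reversal.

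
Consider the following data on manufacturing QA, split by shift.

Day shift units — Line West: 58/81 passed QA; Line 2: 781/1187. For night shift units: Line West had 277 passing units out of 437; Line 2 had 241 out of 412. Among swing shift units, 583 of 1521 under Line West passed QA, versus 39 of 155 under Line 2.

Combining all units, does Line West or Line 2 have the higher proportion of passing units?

Day shift: Line West 58/81 = 71.6%, Line 2 781/1187 = 65.8% → Line West
Night shift: Line West 277/437 = 63.4%, Line 2 241/412 = 58.5% → Line West
Swing shift: Line West 583/1521 = 38.3%, Line 2 39/155 = 25.2% → Line West
Overall: Line West 918/2039 = 45.0%, Line 2 1061/1754 = 60.5% → Line 2
(Line West wins every shift group but Line 2 wins overall — Line West's units skew toward the low-rate swing shift group.)

Line 2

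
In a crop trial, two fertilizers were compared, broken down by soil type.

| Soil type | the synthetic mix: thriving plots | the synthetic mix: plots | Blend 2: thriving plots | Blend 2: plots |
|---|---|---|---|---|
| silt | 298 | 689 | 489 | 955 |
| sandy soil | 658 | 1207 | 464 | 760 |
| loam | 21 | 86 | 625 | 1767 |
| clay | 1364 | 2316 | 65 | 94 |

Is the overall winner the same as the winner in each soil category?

Silt: the synthetic mix 298/689 = 43.3%, Blend 2 489/955 = 51.2% → Blend 2
Sandy soil: the synthetic mix 658/1207 = 54.5%, Blend 2 464/760 = 61.1% → Blend 2
Loam: the synthetic mix 21/86 = 24.4%, Blend 2 625/1767 = 35.4% → Blend 2
Clay: the synthetic mix 1364/2316 = 58.9%, Blend 2 65/94 = 69.1% → Blend 2
Overall: the synthetic mix 2341/4298 = 54.5%, Blend 2 1643/3576 = 45.9% → the synthetic mix
Blend 2 wins each soil group but the synthetic mix wins overall — the comparison reverses. Blend 2's plots skew toward loam, which has a lower base rate.

No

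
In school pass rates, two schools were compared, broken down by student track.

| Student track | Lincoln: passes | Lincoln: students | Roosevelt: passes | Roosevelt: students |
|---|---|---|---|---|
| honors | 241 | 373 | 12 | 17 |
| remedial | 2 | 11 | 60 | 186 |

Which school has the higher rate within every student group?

Honors: Lincoln 241/373 = 64.6%, Roosevelt 12/17 = 70.6% → Roosevelt
Remedial: Lincoln 2/11 = 18.2%, Roosevelt 60/186 = 32.3% → Roosevelt
Roosevelt has the higher rate in both groups.

Roosevelt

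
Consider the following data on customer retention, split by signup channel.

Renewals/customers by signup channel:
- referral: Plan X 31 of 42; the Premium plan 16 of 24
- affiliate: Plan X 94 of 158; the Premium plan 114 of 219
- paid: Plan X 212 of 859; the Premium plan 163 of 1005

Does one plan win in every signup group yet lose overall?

Referral: Plan X 31/42 = 73.8%, the Premium plan 16/24 = 66.7% → Plan X
Affiliate: Plan X 94/158 = 59.5%, the Premium plan 114/219 = 52.1% → Plan X
Paid: Plan X 212/859 = 24.7%, the Premium plan 163/1005 = 16.2% → Plan X
Overall: Plan X 337/1059 = 31.8%, the Premium plan 293/1248 = 23.5% → Plan X
Plan X wins overall and in every signup group — no reversal.

No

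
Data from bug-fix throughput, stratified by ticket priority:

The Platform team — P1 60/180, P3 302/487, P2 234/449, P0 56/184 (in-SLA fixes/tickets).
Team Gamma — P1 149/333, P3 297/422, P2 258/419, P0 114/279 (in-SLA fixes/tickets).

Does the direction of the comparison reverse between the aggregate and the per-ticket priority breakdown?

P1: the Platform team 60/180 = 33.3%, Team Gamma 149/333 = 44.7% → Team Gamma
P3: the Platform team 302/487 = 62.0%, Team Gamma 297/422 = 70.4% → Team Gamma
P2: the Platform team 234/449 = 52.1%, Team Gamma 258/419 = 61.6% → Team Gamma
P0: the Platform team 56/184 = 30.4%, Team Gamma 114/279 = 40.9% → Team Gamma
Overall: the Platform team 652/1300 = 50.2%, Team Gamma 818/1453 = 56.3% → Team Gamma
Team Gamma wins overall and in every ticket group — no reversal.

No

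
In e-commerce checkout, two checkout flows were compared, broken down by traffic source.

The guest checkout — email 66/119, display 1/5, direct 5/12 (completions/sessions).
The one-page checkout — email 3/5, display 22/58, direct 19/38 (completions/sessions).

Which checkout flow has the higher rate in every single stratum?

the one-page checkout

Email: the guest checkout 66/119 = 55.5%, the one-page checkout 3/5 = 60.0% → the one-page checkout
Display: the guest checkout 1/5 = 20.0%, the one-page checkout 22/58 = 37.9% → the one-page checkout
Direct: the guest checkout 5/12 = 41.7%, the one-page checkout 19/38 = 50.0% → the one-page checkout
The one-page checkout has the higher rate in all 3 groups.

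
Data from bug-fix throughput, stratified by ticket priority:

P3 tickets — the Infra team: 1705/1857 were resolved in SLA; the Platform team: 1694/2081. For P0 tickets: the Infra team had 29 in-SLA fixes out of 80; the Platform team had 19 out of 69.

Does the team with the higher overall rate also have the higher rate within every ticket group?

Yes

P3: the Infra team 1705/1857 = 91.8%, the Platform team 1694/2081 = 81.4% → the Infra team
P0: the Infra team 29/80 = 36.2%, the Platform team 19/69 = 27.5% → the Infra team
Overall: the Infra team 1734/1937 = 89.5%, the Platform team 1713/2150 = 79.7% → the Infra team
The Infra team wins overall and in every ticket group — no reversal.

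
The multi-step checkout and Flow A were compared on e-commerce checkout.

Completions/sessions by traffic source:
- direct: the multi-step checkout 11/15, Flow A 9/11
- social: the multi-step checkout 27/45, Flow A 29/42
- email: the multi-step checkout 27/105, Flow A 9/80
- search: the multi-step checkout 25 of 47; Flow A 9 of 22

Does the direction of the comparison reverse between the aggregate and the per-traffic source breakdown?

Direct: the multi-step checkout 11/15 = 73.3%, Flow A 9/11 = 81.8% → Flow A
Social: the multi-step checkout 27/45 = 60.0%, Flow A 29/42 = 69.0% → Flow A
Email: the multi-step checkout 27/105 = 25.7%, Flow A 9/80 = 11.2% → the multi-step checkout
Search: the multi-step checkout 25/47 = 53.2%, Flow A 9/22 = 40.9% → the multi-step checkout
Overall: the multi-step checkout 90/212 = 42.5%, Flow A 56/155 = 36.1% → the multi-step checkout
Neither sweeps: the multi-step checkout wins 2 of 4 groups, Flow A wins 2. The multi-step checkout wins overall but not every group — no Simpson reversal.

No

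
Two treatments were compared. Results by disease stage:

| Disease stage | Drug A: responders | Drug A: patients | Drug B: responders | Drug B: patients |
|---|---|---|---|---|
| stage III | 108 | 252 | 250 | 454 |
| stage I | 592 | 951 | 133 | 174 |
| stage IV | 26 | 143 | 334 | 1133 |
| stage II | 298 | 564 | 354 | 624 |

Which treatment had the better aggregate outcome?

Stage III: Drug A 108/252 = 42.9%, Drug B 250/454 = 55.1% → Drug B
Stage I: Drug A 592/951 = 62.3%, Drug B 133/174 = 76.4% → Drug B
Stage IV: Drug A 26/143 = 18.2%, Drug B 334/1133 = 29.5% → Drug B
Stage II: Drug A 298/564 = 52.8%, Drug B 354/624 = 56.7% → Drug B
Overall: Drug A 1024/1910 = 53.6%, Drug B 1071/2385 = 44.9% → Drug A
(Drug B wins every disease group but Drug A wins overall — Drug B's patients skew toward the low-rate stage IV group.)

Drug A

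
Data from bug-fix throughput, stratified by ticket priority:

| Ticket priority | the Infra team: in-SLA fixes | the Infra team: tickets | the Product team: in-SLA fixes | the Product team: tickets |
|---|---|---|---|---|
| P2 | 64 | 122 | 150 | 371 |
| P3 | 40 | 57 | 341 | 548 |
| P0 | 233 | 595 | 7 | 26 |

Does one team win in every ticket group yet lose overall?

Yes

P2: the Infra team 64/122 = 52.5%, the Product team 150/371 = 40.4% → the Infra team
P3: the Infra team 40/57 = 70.2%, the Product team 341/548 = 62.2% → the Infra team
P0: the Infra team 233/595 = 39.2%, the Product team 7/26 = 26.9% → the Infra team
Overall: the Infra team 337/774 = 43.5%, the Product team 498/945 = 52.7% → the Product team
The Infra team wins each ticket group but the Product team wins overall — the comparison reverses. The Infra team's tickets skew toward P0, which has a lower base rate.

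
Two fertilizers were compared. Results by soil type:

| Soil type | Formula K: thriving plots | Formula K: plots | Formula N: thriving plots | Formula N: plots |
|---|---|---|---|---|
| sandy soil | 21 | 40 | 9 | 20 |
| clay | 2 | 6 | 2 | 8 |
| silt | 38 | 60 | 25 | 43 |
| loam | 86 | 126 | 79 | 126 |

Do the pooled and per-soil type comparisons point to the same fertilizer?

Yes

Sandy soil: Formula K 21/40 = 52.5%, Formula N 9/20 = 45.0% → Formula K
Clay: Formula K 2/6 = 33.3%, Formula N 2/8 = 25.0% → Formula K
Silt: Formula K 38/60 = 63.3%, Formula N 25/43 = 58.1% → Formula K
Loam: Formula K 86/126 = 68.3%, Formula N 79/126 = 62.7% → Formula K
Overall: Formula K 147/232 = 63.4%, Formula N 115/197 = 58.4% → Formula K
Formula K wins overall and in every soil group — no reversal.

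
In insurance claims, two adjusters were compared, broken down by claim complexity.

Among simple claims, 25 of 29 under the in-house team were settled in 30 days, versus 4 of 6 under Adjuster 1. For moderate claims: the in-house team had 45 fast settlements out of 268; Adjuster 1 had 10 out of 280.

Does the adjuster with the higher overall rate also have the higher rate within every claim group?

Yes

Simple: the in-house team 25/29 = 86.2%, Adjuster 1 4/6 = 66.7% → the in-house team
Moderate: the in-house team 45/268 = 16.8%, Adjuster 1 10/280 = 3.6% → the in-house team
Overall: the in-house team 70/297 = 23.6%, Adjuster 1 14/286 = 4.9% → the in-house team
The in-house team wins overall and in every claim group — no reversal.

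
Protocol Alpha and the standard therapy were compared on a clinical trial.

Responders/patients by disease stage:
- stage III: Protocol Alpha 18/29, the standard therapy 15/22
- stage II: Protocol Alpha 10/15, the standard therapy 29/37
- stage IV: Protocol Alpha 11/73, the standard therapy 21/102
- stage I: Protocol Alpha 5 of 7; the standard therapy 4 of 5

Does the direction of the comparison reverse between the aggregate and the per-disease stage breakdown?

No

Stage III: Protocol Alpha 18/29 = 62.1%, the standard therapy 15/22 = 68.2% → the standard therapy
Stage II: Protocol Alpha 10/15 = 66.7%, the standard therapy 29/37 = 78.4% → the standard therapy
Stage IV: Protocol Alpha 11/73 = 15.1%, the standard therapy 21/102 = 20.6% → the standard therapy
Stage I: Protocol Alpha 5/7 = 71.4%, the standard therapy 4/5 = 80.0% → the standard therapy
Overall: Protocol Alpha 44/124 = 35.5%, the standard therapy 69/166 = 41.6% → the standard therapy
The standard therapy wins overall and in every disease group — no reversal.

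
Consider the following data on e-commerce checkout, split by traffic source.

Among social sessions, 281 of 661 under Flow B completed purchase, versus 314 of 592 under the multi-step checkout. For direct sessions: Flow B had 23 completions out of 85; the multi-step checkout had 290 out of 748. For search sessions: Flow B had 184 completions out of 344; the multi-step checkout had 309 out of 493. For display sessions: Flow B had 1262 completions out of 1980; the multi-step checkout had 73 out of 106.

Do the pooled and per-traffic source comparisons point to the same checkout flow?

No

Social: Flow B 281/661 = 42.5%, the multi-step checkout 314/592 = 53.0% → the multi-step checkout
Direct: Flow B 23/85 = 27.1%, the multi-step checkout 290/748 = 38.8% → the multi-step checkout
Search: Flow B 184/344 = 53.5%, the multi-step checkout 309/493 = 62.7% → the multi-step checkout
Display: Flow B 1262/1980 = 63.7%, the multi-step checkout 73/106 = 68.9% → the multi-step checkout
Overall: Flow B 1750/3070 = 57.0%, the multi-step checkout 986/1939 = 50.9% → Flow B
The multi-step checkout wins each traffic group but Flow B wins overall — the comparison reverses. The multi-step checkout's sessions skew toward direct, which has a lower base rate.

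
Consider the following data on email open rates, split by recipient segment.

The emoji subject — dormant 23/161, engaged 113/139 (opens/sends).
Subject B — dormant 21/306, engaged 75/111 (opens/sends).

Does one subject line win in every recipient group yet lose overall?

Dormant: the emoji subject 23/161 = 14.3%, Subject B 21/306 = 6.9% → the emoji subject
Engaged: the emoji subject 113/139 = 81.3%, Subject B 75/111 = 67.6% → the emoji subject
Overall: the emoji subject 136/300 = 45.3%, Subject B 96/417 = 23.0% → the emoji subject
The emoji subject wins overall and in every recipient group — no reversal.

No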